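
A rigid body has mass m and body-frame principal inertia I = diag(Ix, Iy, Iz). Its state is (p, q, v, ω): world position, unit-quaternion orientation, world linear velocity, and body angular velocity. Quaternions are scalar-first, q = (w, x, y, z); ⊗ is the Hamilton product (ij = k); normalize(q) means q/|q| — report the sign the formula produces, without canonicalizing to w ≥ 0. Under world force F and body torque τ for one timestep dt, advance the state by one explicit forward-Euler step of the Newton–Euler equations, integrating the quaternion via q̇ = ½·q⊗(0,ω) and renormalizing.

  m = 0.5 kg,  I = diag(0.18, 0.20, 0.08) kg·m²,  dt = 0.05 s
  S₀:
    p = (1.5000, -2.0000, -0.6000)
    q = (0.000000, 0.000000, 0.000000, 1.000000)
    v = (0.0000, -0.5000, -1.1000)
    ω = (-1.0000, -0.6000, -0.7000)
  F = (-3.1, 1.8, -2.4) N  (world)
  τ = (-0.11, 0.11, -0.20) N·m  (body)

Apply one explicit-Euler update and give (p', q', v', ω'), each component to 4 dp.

p' = p + v·dt = (1.5000, -2.0250, -0.6550)
new velocity v' = (-0.3100, -0.3200, -1.3400)
precession coupling ω×(Iω) = (-0.0504, 0.0700, 0.0120)
angular accel α = (-0.3311, 0.2000, -2.6500)
new body rate ω' = (-1.0166, -0.5900, -0.8325)
q⊗(0,ω) = (0.7000000, 0.6000000, -1.0000000, 0.0000000)
q + ½dt·q⊗(0,ω), renormalized = (0.0175, 0.0150, -0.0250, 0.9994)

p' = (1.5000, -2.0250, -0.6550)
q' = (0.0175, 0.0150, -0.0250, 0.9994)
v' = (-0.3100, -0.3200, -1.3400)
ω' = (-1.0166, -0.5900, -0.8325)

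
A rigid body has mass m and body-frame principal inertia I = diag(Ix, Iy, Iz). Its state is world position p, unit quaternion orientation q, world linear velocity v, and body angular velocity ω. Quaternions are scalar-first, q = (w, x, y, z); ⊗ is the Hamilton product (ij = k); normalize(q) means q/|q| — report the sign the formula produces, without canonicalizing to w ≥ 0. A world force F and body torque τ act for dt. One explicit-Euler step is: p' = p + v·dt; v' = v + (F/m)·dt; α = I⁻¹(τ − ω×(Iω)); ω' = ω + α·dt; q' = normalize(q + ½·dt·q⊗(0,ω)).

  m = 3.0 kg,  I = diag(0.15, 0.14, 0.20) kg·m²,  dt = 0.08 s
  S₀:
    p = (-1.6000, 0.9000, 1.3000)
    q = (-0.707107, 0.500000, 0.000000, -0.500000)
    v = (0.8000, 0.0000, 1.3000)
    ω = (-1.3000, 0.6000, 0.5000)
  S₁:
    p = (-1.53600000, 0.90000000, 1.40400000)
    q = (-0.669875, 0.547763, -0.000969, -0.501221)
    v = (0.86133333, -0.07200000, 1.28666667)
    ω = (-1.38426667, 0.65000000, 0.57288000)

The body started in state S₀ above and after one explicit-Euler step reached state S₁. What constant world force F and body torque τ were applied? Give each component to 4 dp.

velocity change Δv = (0.06133333, -0.07200000, -0.01333333)
applied force F = (2.3000, -2.7000, -0.5000)
ω₁ − ω₀ = (-0.08426667, 0.05000000, 0.07288000)
ω₀×(Iω₀) = (0.0180, 0.0325, 0.0078)
applied torque τ = (-0.1400, 0.1200, 0.1900)

F = (2.3000, -2.7000, -0.5000)
τ = (-0.1400, 0.1200, 0.1900)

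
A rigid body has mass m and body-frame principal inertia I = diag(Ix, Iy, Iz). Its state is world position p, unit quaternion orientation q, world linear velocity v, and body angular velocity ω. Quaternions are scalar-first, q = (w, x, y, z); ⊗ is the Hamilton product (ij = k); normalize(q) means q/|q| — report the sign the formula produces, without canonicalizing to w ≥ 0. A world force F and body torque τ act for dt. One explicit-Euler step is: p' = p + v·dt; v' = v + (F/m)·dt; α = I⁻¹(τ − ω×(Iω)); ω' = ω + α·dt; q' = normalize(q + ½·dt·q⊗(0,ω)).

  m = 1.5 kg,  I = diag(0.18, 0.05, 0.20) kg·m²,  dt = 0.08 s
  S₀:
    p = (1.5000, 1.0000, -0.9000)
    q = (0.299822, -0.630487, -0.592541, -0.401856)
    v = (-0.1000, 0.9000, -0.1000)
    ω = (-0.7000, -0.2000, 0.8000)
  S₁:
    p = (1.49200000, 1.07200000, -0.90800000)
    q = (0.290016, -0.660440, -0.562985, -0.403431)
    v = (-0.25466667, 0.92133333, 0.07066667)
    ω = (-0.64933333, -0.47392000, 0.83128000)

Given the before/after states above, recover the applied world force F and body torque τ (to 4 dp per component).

Δω = ω₁−ω₀ = (0.05066667, -0.27392000, 0.03128000)
gyro term ω₀×Iω₀ = (-0.0240, 0.0112, -0.0182)
I·α + gyro = (0.0900, -0.1600, 0.0600)
Δv = v₁−v₀ = (-0.15466667, 0.02133333, 0.17066667)
F = m·Δv/dt = (-2.9000, 0.4000, 3.2000)

F = (-2.9000, 0.4000, 3.2000)
τ = (0.0900, -0.1600, 0.0600)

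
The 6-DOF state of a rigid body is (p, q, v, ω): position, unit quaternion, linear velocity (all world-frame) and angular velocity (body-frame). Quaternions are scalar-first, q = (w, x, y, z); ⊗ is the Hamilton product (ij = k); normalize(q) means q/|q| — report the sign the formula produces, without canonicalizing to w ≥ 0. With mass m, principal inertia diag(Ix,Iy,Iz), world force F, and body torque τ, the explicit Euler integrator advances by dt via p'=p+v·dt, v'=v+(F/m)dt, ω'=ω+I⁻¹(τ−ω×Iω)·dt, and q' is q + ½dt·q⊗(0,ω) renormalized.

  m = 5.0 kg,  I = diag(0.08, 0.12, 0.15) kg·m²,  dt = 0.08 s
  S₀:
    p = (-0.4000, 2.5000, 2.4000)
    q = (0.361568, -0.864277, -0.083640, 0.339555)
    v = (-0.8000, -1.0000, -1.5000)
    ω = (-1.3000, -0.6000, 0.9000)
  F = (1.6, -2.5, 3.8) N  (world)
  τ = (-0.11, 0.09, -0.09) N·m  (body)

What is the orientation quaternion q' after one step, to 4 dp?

q⊗(0,ω) = (-1.4793436, -0.3415814, 0.1194870, 0.7352454)
updated quaternion q' = (0.3017, -0.8759, -0.0787, 0.3681)

q' = (0.3017, -0.8759, -0.0787, 0.3681)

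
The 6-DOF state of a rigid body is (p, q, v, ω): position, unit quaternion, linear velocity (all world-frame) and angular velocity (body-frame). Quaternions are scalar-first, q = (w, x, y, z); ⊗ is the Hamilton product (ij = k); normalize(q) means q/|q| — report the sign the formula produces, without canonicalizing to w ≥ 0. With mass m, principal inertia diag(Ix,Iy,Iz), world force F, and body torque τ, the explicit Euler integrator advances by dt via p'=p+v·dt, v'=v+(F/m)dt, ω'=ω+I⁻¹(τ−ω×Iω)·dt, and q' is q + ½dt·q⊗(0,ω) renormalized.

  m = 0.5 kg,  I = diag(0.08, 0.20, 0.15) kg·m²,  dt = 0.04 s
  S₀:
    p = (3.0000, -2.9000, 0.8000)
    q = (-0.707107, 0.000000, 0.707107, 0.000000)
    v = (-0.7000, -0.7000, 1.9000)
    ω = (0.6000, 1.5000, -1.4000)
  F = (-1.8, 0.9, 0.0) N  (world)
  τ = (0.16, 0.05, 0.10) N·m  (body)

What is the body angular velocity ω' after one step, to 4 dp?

ω×(Iω) gyroscopic = (0.1050, 0.0588, 0.1080)
angular accel α = (0.6875, -0.0440, -0.0533)
ω' = ω + α·dt = (0.6275, 1.4982, -1.4021)

ω' = (0.6275, 1.4982, -1.4021)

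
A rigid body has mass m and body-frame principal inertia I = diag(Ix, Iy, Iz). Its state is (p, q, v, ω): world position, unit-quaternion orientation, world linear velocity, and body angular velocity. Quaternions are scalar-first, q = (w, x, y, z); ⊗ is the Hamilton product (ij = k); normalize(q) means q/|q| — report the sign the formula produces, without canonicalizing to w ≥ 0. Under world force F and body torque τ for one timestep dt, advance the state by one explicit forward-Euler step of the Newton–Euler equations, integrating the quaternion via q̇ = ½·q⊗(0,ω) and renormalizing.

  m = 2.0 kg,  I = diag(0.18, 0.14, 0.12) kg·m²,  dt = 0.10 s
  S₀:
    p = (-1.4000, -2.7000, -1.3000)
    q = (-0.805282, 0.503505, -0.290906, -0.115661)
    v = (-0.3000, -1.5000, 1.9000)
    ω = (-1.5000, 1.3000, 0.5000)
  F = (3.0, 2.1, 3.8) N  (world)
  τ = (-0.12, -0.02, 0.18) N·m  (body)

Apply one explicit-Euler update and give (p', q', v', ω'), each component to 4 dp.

p' = p + v·dt = (-1.4300, -2.8500, -1.1100)
new velocity v' = (-0.1500, -1.3950, 2.0900)
angular accel α = (-0.5944, 0.1786, 0.8500)
new body rate ω' = (-1.5594, 1.3179, 0.5850)
2q̇ = q⊗(0,ω) = (1.1912658, 1.2128293, -1.1251276, -0.1844435)
updated quaternion q' = (-0.7418, 0.5612, -0.3454, -0.1242)

p' = (-1.4300, -2.8500, -1.1100)
q' = (-0.7418, 0.5612, -0.3454, -0.1242)
v' = (-0.1500, -1.3950, 2.0900)
ω' = (-1.5594, 1.3179, 0.5850)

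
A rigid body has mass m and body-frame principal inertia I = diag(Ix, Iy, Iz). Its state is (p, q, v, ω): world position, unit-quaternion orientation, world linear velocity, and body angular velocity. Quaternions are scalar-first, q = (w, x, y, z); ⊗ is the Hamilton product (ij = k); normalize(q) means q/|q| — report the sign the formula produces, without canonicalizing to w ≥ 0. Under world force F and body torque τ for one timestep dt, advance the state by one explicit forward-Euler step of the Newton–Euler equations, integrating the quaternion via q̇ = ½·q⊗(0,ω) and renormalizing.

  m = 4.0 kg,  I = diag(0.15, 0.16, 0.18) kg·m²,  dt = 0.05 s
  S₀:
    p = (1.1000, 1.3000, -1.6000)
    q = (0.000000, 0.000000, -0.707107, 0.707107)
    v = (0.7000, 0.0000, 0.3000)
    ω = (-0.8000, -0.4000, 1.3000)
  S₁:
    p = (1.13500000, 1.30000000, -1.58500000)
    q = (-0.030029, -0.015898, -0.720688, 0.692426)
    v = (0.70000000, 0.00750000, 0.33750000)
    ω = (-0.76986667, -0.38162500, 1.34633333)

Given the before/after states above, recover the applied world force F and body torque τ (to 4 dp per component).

v₁ − v₀ = (0.00000000, 0.00750000, 0.03750000)
m·(v₁−v₀)/dt = (0.0000, 0.6000, 3.0000)
Δω = ω₁−ω₀ = (0.03013333, 0.01837500, 0.04633333)
I·α + gyro = (0.0800, 0.0900, 0.1700)

F = (0.0000, 0.6000, 3.0000)
τ = (0.0800, 0.0900, 0.1700)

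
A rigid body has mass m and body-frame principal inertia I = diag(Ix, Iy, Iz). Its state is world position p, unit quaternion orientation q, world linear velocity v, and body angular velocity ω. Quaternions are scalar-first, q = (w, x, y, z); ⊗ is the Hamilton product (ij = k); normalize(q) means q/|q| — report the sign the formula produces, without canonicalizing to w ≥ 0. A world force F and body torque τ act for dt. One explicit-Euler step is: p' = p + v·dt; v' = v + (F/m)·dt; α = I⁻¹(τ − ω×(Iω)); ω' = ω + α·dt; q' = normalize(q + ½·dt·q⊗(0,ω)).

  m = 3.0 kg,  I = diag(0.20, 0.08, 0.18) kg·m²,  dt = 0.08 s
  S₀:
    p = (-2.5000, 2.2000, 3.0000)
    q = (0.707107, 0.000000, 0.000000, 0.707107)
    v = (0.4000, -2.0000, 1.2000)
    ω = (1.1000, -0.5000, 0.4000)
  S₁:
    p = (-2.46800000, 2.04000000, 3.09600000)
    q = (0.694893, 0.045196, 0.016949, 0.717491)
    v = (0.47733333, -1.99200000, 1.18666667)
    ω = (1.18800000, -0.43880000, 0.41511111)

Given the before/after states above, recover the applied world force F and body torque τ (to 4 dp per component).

rate change Δω = (0.08800000, 0.06120000, 0.01511111)
ω₀×(Iω₀) = (-0.0200, 0.0088, 0.0660)
τ = I·(Δω/dt) + ω₀×(Iω₀) = (0.2000, 0.0700, 0.1000)
velocity change Δv = (0.07733333, 0.00800000, -0.01333333)
F = m·Δv/dt = (2.9000, 0.3000, -0.5000)

F = (2.9000, 0.3000, -0.5000)
τ = (0.2000, 0.0700, 0.1000)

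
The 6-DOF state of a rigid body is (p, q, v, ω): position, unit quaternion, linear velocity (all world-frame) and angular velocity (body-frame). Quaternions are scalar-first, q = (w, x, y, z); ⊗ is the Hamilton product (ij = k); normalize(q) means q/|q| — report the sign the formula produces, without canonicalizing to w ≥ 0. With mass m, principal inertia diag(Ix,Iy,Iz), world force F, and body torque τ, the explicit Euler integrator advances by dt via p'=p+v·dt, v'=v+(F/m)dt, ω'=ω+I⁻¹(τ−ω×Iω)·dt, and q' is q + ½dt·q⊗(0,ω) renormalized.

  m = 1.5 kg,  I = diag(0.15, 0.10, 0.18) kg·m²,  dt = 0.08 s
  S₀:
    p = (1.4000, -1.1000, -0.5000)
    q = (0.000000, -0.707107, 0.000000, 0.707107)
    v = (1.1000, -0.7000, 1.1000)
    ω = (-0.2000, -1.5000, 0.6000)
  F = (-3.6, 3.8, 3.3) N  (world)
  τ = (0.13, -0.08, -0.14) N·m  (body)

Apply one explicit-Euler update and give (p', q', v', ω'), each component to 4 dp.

p' = (1.4880, -1.1560, -0.4120)
q' = (-0.0226, -0.6633, 0.0113, 0.7479)
v' = (0.9080, -0.4973, 1.2760)
ω' = (-0.0923, -1.5669, 0.5444)

ω×(Iω) gyroscopic = (-0.0720, 0.0036, -0.0150)
angular accel α = (1.3467, -0.8360, -0.6944)
new body rate ω' = (-0.0923, -1.5669, 0.5444)
Hamilton product q⊗(0,ω) = (-0.5656856, 1.0606605, 0.2828428, 1.0606605)
q + ½dt·q⊗(0,ω), renormalized = (-0.0226, -0.6633, 0.0113, 0.7479)
a = F/m = (-2.4000, 2.5333, 2.2000)
p' = p + v·dt = (1.4880, -1.1560, -0.4120)
new velocity v' = (0.9080, -0.4973, 1.2760)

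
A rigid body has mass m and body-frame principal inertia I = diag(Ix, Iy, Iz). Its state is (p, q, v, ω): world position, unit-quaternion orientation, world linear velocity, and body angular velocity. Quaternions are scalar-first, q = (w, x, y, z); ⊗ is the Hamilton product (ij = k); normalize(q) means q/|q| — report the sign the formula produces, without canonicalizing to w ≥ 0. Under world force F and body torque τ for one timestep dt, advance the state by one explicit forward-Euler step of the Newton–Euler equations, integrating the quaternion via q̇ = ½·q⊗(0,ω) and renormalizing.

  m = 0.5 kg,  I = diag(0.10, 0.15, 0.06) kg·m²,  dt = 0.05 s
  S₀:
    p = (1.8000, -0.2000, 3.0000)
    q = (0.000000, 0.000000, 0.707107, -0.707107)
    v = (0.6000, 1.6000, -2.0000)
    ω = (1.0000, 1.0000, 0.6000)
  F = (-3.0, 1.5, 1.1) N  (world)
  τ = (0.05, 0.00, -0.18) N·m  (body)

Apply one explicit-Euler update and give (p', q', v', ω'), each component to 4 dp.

precession coupling ω×(Iω) = (-0.0540, 0.0240, 0.0500)
angular accel α = (1.0400, -0.1600, -3.8333)
new body rate ω' = (1.0520, 0.9920, 0.4083)
2q̇ = q⊗(0,ω) = (-0.2828428, 1.1313712, -0.7071070, -0.7071070)
q + ½dt·q⊗(0,ω), renormalized = (-0.0071, 0.0283, 0.6889, -0.7243)
new position p' = (1.8300, -0.1200, 2.9000)
v' = v + a·dt = (0.3000, 1.7500, -1.8900)

p' = (1.8300, -0.1200, 2.9000)
q' = (-0.0071, 0.0283, 0.6889, -0.7243)
v' = (0.3000, 1.7500, -1.8900)
ω' = (1.0520, 0.9920, 0.4083)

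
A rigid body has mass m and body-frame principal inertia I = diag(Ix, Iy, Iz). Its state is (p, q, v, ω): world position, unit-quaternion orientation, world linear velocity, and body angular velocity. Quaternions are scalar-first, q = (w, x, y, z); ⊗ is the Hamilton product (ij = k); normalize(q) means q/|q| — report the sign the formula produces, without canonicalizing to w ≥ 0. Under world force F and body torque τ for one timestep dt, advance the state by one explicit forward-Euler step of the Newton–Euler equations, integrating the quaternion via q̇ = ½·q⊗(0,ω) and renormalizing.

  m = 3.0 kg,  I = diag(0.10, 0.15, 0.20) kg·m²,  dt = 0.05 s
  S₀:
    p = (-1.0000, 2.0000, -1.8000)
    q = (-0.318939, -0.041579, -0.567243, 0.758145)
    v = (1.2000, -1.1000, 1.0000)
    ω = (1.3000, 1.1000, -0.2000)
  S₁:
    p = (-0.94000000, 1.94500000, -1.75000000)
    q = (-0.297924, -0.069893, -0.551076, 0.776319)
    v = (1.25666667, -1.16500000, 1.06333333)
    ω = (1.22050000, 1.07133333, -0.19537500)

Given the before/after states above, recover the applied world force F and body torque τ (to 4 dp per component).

Δv = v₁−v₀ = (0.05666667, -0.06500000, 0.06333333)
applied force F = (3.4000, -3.9000, 3.8000)
ω₁ − ω₀ = (-0.07950000, -0.02866667, 0.00462500)
gyro term ω₀×Iω₀ = (-0.0110, 0.0260, 0.0715)
I·α + gyro = (-0.1700, -0.0600, 0.0900)

F = (3.4000, -3.9000, 3.8000)
τ = (-0.1700, -0.0600, 0.0900)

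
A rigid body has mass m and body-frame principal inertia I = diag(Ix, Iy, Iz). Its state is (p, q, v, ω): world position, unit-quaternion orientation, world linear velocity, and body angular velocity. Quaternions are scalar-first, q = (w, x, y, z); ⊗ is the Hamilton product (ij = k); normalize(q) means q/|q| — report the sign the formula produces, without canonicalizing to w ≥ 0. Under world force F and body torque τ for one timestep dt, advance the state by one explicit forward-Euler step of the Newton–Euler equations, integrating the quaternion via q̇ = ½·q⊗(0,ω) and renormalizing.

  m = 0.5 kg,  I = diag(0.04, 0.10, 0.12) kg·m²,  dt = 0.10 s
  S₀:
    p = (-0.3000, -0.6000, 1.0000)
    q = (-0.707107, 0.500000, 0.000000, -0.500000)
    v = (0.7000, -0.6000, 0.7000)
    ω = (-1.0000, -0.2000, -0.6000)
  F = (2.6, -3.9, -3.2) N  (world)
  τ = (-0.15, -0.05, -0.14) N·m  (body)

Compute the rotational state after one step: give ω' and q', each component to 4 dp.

ω×(Iω) gyroscopic = (0.0024, -0.0480, 0.0120)
α = I⁻¹(τ − ω×Iω) = (-3.8100, -0.0200, -1.2667)
ω + α·dt = (-1.3810, -0.2020, -0.7267)
2q̇ = q⊗(0,ω) = (0.2000000, 0.6071070, 0.9414214, 0.3242642)
q + ½dt·q⊗(0,ω), renormalized = (-0.6959, 0.5294, 0.0470, -0.4829)

ω' = (-1.3810, -0.2020, -0.7267)
q' = (-0.6959, 0.5294, 0.0470, -0.4829)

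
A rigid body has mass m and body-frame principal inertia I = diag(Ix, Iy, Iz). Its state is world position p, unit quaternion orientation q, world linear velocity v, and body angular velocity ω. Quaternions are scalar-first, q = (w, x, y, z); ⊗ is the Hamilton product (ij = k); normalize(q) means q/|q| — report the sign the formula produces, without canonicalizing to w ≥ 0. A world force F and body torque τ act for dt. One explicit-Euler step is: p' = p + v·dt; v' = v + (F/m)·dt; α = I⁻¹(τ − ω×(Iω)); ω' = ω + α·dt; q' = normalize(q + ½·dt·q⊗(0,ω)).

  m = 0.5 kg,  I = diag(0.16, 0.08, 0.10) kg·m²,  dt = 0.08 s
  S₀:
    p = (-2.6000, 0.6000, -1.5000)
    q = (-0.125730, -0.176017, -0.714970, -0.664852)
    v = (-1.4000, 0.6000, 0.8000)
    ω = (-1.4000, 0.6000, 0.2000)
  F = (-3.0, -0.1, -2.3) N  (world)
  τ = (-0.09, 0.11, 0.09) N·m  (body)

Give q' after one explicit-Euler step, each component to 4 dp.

2q̇ = q⊗(0,ω) = (0.3155286, 0.4319392, 0.8905582, -1.1317142)
q' = normalize(q + ½dt·q⊗(0,ω)) = (-0.1129, -0.1584, -0.6781, -0.7088)

q' = (-0.1129, -0.1584, -0.6781, -0.7088)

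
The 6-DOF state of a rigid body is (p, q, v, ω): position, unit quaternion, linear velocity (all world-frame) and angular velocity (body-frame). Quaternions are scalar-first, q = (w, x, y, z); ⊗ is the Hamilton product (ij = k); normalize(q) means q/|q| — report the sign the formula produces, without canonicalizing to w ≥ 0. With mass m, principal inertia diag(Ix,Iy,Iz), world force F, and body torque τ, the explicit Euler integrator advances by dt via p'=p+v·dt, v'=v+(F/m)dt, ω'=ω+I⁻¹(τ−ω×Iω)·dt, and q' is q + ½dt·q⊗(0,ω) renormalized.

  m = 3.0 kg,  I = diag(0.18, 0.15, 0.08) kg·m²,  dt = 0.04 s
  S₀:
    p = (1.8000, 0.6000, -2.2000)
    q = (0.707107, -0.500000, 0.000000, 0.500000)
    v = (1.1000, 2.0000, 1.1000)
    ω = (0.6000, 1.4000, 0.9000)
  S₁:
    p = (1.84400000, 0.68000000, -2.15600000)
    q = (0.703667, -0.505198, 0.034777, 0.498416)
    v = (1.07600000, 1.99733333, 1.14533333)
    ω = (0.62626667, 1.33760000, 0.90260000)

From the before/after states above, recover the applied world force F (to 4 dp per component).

F = (-1.8000, -0.2000, 3.4000)

v₁ − v₀ = (-0.02400000, -0.00266667, 0.04533333)
m·(v₁−v₀)/dt = (-1.8000, -0.2000, 3.4000)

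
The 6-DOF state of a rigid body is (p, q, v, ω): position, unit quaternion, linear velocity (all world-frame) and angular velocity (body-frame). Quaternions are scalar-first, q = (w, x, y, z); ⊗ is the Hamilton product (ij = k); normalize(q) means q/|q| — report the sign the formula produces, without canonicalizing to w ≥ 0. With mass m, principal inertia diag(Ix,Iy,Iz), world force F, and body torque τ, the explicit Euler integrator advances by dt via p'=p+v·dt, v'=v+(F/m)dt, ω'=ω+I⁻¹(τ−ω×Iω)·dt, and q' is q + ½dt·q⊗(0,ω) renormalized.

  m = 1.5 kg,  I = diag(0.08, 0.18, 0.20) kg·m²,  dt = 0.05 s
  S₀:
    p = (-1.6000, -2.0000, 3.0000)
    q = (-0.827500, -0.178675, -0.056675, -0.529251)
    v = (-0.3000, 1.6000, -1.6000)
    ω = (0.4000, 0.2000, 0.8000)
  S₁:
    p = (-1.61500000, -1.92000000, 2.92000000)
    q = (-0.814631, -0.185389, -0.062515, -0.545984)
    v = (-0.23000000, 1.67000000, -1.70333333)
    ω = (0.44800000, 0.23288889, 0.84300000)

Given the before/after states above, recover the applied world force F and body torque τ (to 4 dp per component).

velocity change Δv = (0.07000000, 0.07000000, -0.10333333)
m·(v₁−v₀)/dt = (2.1000, 2.1000, -3.1000)
Δω = ω₁−ω₀ = (0.04800000, 0.03288889, 0.04300000)
applied torque τ = (0.0800, 0.0800, 0.1800)

F = (2.1000, 2.1000, -3.1000)
τ = (0.0800, 0.0800, 0.1800)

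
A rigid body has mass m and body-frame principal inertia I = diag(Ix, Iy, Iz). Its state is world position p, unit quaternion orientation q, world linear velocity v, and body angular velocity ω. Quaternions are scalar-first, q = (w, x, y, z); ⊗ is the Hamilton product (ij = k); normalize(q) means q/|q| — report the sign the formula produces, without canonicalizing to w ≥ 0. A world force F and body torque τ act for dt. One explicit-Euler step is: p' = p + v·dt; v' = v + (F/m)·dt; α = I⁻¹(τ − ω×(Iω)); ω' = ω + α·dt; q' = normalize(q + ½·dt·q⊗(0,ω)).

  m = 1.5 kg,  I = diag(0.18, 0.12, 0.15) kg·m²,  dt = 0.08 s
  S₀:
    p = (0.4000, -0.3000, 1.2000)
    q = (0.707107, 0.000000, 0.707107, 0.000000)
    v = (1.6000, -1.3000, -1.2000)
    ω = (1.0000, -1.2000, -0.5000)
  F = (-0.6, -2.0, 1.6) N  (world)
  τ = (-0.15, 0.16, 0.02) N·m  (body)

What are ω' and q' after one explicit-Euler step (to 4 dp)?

ω' = (0.9253, -1.0833, -0.5277)
q' = (0.7395, 0.0141, 0.6717, -0.0423)

(τ − ω×Iω)/I = (-0.9333, 1.4583, -0.3467)
ω + α·dt = (0.9253, -1.0833, -0.5277)
Hamilton product q⊗(0,ω) = (0.8485284, 0.3535535, -0.8485284, -1.0606605)
q + ½dt·q⊗(0,ω), renormalized = (0.7395, 0.0141, 0.6717, -0.0423)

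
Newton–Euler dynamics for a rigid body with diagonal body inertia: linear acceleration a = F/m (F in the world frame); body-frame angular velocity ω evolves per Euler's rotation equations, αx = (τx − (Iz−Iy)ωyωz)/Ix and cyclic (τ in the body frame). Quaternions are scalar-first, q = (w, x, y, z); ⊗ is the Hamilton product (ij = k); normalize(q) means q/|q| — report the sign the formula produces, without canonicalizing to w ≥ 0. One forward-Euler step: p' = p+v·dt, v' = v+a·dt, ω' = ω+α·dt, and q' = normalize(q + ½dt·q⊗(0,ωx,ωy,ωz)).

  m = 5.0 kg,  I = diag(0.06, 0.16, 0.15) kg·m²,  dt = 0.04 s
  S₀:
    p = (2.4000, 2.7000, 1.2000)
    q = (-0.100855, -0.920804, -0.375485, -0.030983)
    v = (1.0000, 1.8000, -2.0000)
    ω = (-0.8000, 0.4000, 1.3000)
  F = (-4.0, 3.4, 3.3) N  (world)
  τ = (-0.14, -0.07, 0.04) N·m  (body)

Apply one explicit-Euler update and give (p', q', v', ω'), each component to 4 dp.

angular accel α = (-2.2467, -1.0225, 0.4800)
new body rate ω' = (-0.8899, 0.3591, 1.3192)
Hamilton product q⊗(0,ω) = (-0.5461713, -0.3950533, 1.1814896, -0.7998211)
q' = normalize(q + ½dt·q⊗(0,ω)) = (-0.1117, -0.9282, -0.3517, -0.0470)
a = (-0.8000, 0.6800, 0.6600)
p' = p + v·dt = (2.4400, 2.7720, 1.1200)
new velocity v' = (0.9680, 1.8272, -1.9736)

p' = (2.4400, 2.7720, 1.1200)
q' = (-0.1117, -0.9282, -0.3517, -0.0470)
v' = (0.9680, 1.8272, -1.9736)
ω' = (-0.8899, 0.3591, 1.3192)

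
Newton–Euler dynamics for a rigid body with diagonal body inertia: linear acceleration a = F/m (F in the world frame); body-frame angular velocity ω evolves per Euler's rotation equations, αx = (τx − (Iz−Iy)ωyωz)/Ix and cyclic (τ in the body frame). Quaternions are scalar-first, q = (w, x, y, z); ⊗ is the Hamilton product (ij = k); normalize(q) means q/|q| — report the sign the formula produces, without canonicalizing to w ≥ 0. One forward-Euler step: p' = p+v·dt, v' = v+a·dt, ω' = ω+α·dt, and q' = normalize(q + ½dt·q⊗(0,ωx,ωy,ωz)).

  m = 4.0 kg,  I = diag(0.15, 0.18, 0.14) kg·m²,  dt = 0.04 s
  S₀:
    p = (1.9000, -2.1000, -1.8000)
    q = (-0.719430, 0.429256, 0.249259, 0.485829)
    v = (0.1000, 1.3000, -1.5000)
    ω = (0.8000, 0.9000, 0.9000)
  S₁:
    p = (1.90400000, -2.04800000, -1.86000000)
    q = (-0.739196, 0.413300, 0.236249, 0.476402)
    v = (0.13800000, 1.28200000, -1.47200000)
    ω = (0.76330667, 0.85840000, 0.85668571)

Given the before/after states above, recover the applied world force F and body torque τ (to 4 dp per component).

velocity change Δv = (0.03800000, -0.01800000, 0.02800000)
m·(v₁−v₀)/dt = (3.8000, -1.8000, 2.8000)
Δω = ω₁−ω₀ = (-0.03669333, -0.04160000, -0.04331429)
precession coupling = (-0.0324, 0.0072, 0.0216)
I·α + gyro = (-0.1700, -0.1800, -0.1300)

F = (3.8000, -1.8000, 2.8000)
τ = (-0.1700, -0.1800, -0.1300)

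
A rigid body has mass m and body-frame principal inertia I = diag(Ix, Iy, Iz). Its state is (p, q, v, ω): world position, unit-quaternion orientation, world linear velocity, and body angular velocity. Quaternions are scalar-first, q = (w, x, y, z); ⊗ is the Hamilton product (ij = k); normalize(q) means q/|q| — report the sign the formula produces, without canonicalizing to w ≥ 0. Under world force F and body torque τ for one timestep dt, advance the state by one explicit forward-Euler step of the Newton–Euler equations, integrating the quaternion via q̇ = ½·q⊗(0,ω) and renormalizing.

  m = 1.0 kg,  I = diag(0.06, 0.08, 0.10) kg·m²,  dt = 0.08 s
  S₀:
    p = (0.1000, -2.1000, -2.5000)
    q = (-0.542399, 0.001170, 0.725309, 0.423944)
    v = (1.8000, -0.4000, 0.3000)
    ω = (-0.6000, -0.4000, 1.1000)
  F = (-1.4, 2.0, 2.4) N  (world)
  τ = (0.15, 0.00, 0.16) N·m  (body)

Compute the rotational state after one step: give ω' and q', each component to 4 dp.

ω×(Iω) gyroscopic = (-0.0088, 0.0264, 0.0048)
α = I⁻¹(τ − ω×Iω) = (2.6467, -0.3300, 1.5520)
ω + α·dt = (-0.3883, -0.4264, 1.2242)
Hamilton product q⊗(0,ω) = (-0.1755128, 1.2928569, -0.0386938, -0.1619215)
updated quaternion q' = (-0.5487, 0.0528, 0.7228, 0.4169)

ω' = (-0.3883, -0.4264, 1.2242)
q' = (-0.5487, 0.0528, 0.7228, 0.4169)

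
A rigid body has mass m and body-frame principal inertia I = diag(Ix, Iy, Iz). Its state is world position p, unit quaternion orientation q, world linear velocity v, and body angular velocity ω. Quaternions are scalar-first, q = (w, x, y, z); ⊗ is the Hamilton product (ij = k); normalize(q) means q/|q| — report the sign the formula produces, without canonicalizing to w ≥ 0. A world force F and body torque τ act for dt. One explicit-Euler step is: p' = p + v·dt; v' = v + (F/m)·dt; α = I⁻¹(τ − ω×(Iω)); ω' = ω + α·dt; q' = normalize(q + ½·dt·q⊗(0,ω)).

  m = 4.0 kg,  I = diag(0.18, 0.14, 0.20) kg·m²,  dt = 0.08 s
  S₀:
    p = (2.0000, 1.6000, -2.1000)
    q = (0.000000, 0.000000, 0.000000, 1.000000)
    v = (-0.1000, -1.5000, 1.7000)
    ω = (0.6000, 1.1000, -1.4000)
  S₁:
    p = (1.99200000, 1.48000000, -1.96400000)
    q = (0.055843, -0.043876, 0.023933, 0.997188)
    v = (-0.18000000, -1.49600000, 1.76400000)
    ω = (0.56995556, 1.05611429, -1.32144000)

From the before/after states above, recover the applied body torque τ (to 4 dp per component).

τ = (-0.1600, -0.0600, 0.1700)

ω₁ − ω₀ = (-0.03004444, -0.04388571, 0.07856000)
precession coupling = (-0.0924, 0.0168, -0.0264)
I·α + gyro = (-0.1600, -0.0600, 0.1700)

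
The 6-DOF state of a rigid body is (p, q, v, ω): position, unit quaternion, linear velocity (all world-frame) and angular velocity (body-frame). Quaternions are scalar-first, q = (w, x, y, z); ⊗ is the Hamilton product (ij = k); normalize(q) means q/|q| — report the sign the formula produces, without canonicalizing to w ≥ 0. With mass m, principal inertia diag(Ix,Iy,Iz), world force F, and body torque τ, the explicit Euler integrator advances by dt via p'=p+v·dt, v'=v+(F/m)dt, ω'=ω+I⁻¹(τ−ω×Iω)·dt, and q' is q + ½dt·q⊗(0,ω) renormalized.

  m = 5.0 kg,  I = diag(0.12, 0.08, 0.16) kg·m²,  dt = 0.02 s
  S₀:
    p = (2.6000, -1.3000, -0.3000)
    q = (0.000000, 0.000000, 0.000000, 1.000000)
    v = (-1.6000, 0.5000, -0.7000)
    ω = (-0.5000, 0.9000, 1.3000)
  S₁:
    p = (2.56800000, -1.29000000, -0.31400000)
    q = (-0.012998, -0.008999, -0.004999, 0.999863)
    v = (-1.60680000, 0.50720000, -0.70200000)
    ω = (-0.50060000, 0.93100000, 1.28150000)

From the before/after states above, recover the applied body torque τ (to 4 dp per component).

τ = (0.0900, 0.1500, -0.1300)

rate change Δω = (-0.00060000, 0.03100000, -0.01850000)
applied torque τ = (0.0900, 0.1500, -0.1300)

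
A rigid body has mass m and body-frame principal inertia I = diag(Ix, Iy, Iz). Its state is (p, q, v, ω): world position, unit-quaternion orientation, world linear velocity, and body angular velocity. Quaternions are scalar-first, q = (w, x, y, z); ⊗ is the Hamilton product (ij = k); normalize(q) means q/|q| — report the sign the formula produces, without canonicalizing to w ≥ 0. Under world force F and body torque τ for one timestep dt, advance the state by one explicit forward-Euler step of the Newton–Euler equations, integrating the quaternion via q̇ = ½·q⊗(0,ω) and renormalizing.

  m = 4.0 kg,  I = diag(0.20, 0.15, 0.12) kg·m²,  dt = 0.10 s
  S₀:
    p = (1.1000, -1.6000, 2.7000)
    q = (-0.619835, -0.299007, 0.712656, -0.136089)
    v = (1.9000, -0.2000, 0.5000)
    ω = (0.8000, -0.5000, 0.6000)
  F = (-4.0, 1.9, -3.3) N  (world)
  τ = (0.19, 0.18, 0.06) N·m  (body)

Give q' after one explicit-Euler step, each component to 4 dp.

Hamilton product q⊗(0,ω) = (0.6771870, -0.1363189, 0.3804505, -0.7925223)
q + ½dt·q⊗(0,ω), renormalized = (-0.5851, -0.3053, 0.7305, -0.1754)

q' = (-0.5851, -0.3053, 0.7305, -0.1754)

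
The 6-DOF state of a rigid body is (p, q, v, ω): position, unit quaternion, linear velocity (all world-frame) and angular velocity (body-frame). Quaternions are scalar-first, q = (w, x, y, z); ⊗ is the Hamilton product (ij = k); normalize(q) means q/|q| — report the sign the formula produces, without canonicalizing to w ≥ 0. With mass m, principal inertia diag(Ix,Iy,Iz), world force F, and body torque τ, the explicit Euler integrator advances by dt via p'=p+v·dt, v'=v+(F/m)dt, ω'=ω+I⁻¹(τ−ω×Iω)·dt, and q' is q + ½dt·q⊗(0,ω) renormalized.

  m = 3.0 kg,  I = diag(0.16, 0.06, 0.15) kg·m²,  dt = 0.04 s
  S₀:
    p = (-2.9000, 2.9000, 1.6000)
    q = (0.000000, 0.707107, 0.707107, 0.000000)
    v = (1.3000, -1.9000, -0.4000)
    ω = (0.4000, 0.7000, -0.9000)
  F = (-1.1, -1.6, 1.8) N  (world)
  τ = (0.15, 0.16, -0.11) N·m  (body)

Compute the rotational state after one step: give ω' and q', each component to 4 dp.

ω' = (0.4517, 0.8091, -0.9219)
q' = (-0.0156, 0.6942, 0.7196, 0.0042)

α = I⁻¹(τ − ω×Iω) = (1.2919, 2.7267, -0.5467)
new body rate ω' = (0.4517, 0.8091, -0.9219)
q⊗(0,ω) = (-0.7778177, -0.6363963, 0.6363963, 0.2121321)
updated quaternion q' = (-0.0156, 0.6942, 0.7196, 0.0042)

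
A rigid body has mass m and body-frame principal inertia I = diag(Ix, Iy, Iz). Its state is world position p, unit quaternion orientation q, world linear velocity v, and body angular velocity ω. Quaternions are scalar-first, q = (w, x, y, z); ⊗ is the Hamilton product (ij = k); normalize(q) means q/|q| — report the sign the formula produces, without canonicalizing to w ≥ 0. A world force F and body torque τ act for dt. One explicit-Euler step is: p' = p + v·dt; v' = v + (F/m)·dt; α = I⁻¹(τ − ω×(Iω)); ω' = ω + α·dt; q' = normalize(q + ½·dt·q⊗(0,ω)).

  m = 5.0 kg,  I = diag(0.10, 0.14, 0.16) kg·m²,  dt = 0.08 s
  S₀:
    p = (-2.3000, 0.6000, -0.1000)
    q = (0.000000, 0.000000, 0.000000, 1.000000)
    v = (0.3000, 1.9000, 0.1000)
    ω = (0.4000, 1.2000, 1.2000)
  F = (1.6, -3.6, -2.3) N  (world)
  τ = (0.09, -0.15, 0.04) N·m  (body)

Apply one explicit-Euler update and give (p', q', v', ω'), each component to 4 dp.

p' = (-2.2760, 0.7520, -0.0920)
q' = (-0.0479, -0.0479, 0.0160, 0.9976)
v' = (0.3256, 1.8424, 0.0632)
ω' = (0.4490, 1.1307, 1.2104)

(τ − ω×Iω)/I = (0.6120, -0.8657, 0.1300)
new body rate ω' = (0.4490, 1.1307, 1.2104)
Hamilton product q⊗(0,ω) = (-1.2000000, -1.2000000, 0.4000000, 0.0000000)
q' = normalize(q + ½dt·q⊗(0,ω)) = (-0.0479, -0.0479, 0.0160, 0.9976)
a = (0.3200, -0.7200, -0.4600)
p + v·dt = (-2.2760, 0.7520, -0.0920)
v' = v + a·dt = (0.3256, 1.8424, 0.0632)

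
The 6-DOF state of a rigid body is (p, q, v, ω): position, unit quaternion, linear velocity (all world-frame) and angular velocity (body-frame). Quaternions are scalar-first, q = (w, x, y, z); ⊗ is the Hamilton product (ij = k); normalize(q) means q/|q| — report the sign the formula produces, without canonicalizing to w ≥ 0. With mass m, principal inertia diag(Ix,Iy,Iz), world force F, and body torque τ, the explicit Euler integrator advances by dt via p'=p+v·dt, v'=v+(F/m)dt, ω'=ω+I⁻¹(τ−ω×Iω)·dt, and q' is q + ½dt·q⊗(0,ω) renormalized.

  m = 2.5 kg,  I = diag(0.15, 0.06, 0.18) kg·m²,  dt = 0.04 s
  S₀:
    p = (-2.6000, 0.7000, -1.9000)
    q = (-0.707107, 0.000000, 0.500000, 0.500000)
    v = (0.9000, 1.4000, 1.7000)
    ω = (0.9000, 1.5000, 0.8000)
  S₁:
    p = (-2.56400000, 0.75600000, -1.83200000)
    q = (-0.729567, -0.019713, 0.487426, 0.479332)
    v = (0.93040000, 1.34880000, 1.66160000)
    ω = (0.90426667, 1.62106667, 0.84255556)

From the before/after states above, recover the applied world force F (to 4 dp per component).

Δv = v₁−v₀ = (0.03040000, -0.05120000, -0.03840000)
applied force F = (1.9000, -3.2000, -2.4000)

F = (1.9000, -3.2000, -2.4000)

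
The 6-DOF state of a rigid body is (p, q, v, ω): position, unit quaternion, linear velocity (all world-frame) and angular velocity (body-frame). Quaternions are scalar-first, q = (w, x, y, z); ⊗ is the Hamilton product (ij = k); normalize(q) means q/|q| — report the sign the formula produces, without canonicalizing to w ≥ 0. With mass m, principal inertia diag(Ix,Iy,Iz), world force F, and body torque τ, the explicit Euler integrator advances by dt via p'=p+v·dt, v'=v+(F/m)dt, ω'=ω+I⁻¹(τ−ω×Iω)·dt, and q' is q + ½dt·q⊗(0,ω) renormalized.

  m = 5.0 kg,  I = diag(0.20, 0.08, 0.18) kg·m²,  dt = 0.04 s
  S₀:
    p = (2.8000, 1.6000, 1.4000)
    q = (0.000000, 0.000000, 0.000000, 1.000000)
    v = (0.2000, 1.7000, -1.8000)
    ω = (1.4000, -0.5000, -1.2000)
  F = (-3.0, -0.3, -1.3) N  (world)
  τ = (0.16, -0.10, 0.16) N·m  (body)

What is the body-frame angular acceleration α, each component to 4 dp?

ω×(Iω) gyroscopic = (0.0600, -0.0336, 0.0840)
α = I⁻¹(τ − ω×Iω) = (0.5000, -0.8300, 0.4222)

α = (0.5000, -0.8300, 0.4222)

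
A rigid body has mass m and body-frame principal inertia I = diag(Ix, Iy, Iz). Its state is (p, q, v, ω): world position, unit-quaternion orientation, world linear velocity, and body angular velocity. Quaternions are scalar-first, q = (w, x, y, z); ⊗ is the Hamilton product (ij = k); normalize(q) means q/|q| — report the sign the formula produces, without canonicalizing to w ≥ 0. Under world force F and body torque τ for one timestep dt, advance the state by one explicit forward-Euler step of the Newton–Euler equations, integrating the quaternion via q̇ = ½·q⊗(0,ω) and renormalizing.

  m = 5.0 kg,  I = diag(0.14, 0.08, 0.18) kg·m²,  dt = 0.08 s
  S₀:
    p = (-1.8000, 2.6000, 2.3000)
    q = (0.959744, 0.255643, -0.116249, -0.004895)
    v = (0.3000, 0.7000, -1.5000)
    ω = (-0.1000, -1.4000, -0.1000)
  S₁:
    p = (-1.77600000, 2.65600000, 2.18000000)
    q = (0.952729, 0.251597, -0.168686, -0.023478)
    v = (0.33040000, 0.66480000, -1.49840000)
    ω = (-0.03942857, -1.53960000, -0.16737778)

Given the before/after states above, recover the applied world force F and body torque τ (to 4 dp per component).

F = (1.9000, -2.2000, 0.1000)
τ = (0.1200, -0.1400, -0.1600)

Δω = ω₁−ω₀ = (0.06057143, -0.13960000, -0.06737778)
I·α + gyro = (0.1200, -0.1400, -0.1600)
Δv = v₁−v₀ = (0.03040000, -0.03520000, 0.00160000)
F = m·Δv/dt = (1.9000, -2.2000, 0.1000)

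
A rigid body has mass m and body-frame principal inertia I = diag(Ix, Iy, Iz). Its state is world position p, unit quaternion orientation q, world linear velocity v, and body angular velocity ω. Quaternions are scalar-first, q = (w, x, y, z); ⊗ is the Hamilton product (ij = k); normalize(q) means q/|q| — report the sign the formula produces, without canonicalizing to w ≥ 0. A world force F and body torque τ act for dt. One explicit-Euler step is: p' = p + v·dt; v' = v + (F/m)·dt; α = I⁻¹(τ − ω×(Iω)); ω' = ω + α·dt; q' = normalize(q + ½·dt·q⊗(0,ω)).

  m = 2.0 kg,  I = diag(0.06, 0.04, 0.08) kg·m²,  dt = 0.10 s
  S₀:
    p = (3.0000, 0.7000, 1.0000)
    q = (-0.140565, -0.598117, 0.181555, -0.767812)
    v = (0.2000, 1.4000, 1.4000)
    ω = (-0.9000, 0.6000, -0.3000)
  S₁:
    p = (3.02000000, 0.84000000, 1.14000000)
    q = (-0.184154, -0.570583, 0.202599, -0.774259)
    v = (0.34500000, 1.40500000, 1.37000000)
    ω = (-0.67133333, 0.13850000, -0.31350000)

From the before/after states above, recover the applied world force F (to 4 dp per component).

v₁ − v₀ = (0.14500000, 0.00500000, -0.03000000)
applied force F = (2.9000, 0.1000, -0.6000)

F = (2.9000, 0.1000, -0.6000)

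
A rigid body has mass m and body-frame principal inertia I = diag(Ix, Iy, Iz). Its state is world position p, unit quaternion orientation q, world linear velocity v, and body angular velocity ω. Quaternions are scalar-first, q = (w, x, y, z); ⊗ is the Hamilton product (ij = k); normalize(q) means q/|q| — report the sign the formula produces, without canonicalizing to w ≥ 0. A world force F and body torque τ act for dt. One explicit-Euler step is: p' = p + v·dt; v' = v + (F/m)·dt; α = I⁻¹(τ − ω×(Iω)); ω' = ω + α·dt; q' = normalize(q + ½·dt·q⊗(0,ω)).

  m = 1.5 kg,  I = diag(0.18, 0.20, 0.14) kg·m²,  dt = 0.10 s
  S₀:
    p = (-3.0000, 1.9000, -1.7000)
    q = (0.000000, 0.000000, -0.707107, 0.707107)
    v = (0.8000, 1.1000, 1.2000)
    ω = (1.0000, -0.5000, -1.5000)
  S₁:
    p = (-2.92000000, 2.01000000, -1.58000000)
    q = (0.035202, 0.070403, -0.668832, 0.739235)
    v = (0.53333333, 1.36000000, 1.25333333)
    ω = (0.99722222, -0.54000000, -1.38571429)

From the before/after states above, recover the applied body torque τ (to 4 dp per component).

rate change Δω = (-0.00277778, -0.04000000, 0.11428571)
I·α + gyro = (-0.0500, -0.1400, 0.1500)

τ = (-0.0500, -0.1400, 0.1500)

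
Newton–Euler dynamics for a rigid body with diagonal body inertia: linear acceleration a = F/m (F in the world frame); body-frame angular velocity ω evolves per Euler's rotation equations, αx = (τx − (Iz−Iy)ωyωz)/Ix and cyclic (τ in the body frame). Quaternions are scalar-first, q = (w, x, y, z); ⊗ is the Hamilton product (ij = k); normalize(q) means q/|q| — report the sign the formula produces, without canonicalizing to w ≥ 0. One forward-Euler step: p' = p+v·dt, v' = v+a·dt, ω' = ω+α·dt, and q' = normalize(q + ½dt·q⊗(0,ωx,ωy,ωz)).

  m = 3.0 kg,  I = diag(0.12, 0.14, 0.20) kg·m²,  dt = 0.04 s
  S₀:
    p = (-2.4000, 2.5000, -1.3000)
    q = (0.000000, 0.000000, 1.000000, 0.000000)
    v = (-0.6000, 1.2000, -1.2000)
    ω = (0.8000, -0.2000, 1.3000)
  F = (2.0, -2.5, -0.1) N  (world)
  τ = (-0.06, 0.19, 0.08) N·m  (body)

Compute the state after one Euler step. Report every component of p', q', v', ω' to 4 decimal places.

p + v·dt = (-2.4240, 2.5480, -1.3480)
v' = v + a·dt = (-0.5733, 1.1667, -1.2013)
gyro term ω×Iω = (-0.0156, -0.0832, -0.0032)
angular accel α = (-0.3700, 1.9514, 0.4160)
ω' = ω + α·dt = (0.7852, -0.1219, 1.3166)
Hamilton product q⊗(0,ω) = (0.2000000, 1.3000000, 0.0000000, -0.8000000)
updated quaternion q' = (0.0040, 0.0260, 0.9995, -0.0160)

p' = (-2.4240, 2.5480, -1.3480)
q' = (0.0040, 0.0260, 0.9995, -0.0160)
v' = (-0.5733, 1.1667, -1.2013)
ω' = (0.7852, -0.1219, 1.3166)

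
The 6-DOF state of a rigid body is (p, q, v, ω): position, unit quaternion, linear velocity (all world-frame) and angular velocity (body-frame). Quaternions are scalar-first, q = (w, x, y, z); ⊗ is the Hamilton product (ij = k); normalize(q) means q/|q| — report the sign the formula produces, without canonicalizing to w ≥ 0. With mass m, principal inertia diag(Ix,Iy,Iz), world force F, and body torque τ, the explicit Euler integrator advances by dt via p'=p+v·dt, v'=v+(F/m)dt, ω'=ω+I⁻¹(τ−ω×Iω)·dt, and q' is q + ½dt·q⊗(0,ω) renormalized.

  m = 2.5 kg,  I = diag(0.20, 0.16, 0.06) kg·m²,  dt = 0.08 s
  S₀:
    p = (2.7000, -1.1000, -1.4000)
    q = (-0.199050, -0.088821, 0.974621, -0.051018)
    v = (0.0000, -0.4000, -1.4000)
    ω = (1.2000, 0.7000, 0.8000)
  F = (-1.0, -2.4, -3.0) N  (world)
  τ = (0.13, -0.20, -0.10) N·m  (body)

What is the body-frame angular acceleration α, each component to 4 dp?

gyro term ω×Iω = (-0.0560, 0.1344, -0.0336)
(τ − ω×Iω)/I = (0.9300, -2.0900, -1.1067)

α = (0.9300, -2.0900, -1.1067)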